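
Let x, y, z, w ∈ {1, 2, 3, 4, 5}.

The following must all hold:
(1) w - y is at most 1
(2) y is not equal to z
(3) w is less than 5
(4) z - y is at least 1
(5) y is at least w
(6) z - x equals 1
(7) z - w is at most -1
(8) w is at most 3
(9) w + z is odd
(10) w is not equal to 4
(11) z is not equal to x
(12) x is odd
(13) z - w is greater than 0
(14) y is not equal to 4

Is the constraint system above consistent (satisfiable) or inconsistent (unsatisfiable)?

Constraints 1, 4, and 7 give z − y ≥ 1, y − w ≥ -1, w − z ≥ 1.
Adding all 3 inequalities: the left sides telescope to 0, and the right sides sum to 1 + (-1) + 1 = 1. So 0 ≥ 1, which is false.

Unsatisfiable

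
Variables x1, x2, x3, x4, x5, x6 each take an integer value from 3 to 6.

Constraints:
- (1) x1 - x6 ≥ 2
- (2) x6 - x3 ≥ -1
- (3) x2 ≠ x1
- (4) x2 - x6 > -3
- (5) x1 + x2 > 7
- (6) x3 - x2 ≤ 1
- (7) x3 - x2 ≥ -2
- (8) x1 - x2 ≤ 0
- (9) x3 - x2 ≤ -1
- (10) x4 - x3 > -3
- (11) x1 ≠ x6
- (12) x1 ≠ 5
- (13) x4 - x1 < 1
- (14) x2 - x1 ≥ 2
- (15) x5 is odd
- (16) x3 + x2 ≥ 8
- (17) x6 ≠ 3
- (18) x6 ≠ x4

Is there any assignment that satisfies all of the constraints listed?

Unsatisfiable

Constraints 1, 2, 7, and 14 give x3 − x2 ≥ -2, x2 − x1 ≥ 2, x1 − x6 ≥ 2, x6 − x3 ≥ -1.
Adding all 4 inequalities: the left sides telescope to 0, and the right sides sum to (-2) + 2 + 2 + (-1) = 1. So 0 ≥ 1, which is false.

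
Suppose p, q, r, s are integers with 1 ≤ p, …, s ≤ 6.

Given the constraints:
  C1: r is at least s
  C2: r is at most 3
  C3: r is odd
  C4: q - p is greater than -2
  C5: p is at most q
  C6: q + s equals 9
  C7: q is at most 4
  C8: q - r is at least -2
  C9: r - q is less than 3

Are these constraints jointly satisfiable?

Unsatisfiable

From constraint 7: q ≤ 4. From constraints 1 and 2: s ≤ r ≤ 3. Hence q + s ≤ 7. But constraint 6 requires q + s = 9, and 9 > 7. Contradiction.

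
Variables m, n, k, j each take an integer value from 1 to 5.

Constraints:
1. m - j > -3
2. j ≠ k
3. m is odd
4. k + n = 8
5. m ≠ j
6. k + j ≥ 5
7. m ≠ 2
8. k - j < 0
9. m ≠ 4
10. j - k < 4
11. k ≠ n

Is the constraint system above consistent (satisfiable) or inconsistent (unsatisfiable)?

Try m = 3, n = 5, k = 3, j = 4.
Check constraint 1: m - j = -1; constraint 4: k + n = 8; constraint 6: k + j = 7. The remaining constraints are straightforward to verify.

Satisfiable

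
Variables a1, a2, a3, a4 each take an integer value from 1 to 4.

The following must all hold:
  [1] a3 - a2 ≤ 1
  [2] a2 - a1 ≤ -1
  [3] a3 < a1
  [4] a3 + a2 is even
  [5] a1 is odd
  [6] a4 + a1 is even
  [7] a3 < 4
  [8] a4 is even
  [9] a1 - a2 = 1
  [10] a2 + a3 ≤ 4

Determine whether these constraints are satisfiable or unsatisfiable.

Unsatisfiable

Constraint 8 makes a4 even and constraint 5 makes a1 odd, so a4 + a1 must be odd. Constraint 6 says a4 + a1 is even — contradiction.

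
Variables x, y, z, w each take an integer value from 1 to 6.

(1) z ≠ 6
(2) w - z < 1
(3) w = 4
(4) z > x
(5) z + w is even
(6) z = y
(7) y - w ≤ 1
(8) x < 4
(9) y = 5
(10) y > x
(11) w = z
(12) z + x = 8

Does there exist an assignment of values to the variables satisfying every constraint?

Constraint 3 fixes w = 4 and constraint 9 fixes y = 5. Constraints 6 and 11 give w = z = y, so w = y. But 4 ≠ 5 — contradiction.

Unsatisfiable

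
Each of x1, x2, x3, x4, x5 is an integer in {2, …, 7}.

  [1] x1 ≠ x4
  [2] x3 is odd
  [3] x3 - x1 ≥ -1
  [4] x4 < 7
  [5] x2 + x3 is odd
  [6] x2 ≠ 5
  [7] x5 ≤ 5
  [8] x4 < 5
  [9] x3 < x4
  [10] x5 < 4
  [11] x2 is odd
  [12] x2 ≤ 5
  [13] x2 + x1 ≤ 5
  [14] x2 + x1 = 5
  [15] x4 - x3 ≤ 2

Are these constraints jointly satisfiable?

Constraint 11 makes x2 odd and constraint 2 makes x3 odd, so x2 + x3 must be even. Constraint 5 says x2 + x3 is odd — contradiction.

Unsatisfiable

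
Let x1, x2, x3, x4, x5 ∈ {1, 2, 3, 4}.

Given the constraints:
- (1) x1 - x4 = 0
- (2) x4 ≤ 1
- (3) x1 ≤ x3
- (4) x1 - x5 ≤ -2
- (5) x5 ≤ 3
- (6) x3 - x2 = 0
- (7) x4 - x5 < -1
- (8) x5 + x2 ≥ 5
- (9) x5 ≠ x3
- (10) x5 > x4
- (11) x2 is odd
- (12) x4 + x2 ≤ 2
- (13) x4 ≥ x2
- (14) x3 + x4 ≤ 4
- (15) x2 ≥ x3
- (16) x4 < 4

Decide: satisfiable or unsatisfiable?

From constraint 5: x5 ≤ 3. From constraints 2 and 13: x2 ≤ x4 ≤ 1. Hence x5 + x2 ≤ 4. But constraint 8 requires x5 + x2 ≥ 5, and 5 > 4. Contradiction.

Unsatisfiable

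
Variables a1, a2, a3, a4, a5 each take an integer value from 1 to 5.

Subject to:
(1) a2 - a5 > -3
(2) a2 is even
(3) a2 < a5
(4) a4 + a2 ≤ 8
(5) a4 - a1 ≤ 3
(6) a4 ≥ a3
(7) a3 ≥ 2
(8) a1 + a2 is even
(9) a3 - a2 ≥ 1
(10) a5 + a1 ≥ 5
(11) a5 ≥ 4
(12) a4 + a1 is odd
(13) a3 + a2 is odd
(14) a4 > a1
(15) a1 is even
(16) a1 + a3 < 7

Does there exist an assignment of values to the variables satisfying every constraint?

Satisfiable

Take a1 = 2, a2 = 2, a3 = 3, a4 = 5, a5 = 4. Then constraint 1: a2 - a5 = -2; constraint 4: a4 + a2 = 7, and every other listed constraint is also met.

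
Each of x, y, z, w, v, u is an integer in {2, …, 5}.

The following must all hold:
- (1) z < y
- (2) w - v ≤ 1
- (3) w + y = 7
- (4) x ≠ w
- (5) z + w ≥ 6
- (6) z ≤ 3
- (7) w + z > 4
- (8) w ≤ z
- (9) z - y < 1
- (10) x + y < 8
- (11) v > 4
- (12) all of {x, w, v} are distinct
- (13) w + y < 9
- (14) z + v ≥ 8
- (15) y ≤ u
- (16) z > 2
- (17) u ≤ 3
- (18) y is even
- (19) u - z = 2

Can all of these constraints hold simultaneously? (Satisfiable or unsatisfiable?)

Unsatisfiable

From constraints 6 and 8: w ≤ z ≤ 3. From constraints 15 and 17: y ≤ u ≤ 3. Hence w + y ≤ 6. But constraint 3 requires w + y = 7, and 7 > 6. Contradiction.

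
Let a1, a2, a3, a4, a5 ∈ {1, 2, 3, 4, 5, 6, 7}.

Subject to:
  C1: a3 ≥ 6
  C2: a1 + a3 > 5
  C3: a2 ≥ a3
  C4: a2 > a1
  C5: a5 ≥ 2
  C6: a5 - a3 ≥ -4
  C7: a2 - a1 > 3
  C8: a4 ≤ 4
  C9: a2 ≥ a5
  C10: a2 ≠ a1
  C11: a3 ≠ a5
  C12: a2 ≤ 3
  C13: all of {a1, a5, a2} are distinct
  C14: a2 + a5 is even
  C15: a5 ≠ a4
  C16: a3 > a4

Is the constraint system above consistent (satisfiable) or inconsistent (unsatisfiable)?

Unsatisfiable

From constraints 1 and 3: a2 ≥ a3 and a3 ≥ 6, so a2 ≥ 6. From constraint 12: a2 ≤ 3. But 3 < 6, so no value of a2 works.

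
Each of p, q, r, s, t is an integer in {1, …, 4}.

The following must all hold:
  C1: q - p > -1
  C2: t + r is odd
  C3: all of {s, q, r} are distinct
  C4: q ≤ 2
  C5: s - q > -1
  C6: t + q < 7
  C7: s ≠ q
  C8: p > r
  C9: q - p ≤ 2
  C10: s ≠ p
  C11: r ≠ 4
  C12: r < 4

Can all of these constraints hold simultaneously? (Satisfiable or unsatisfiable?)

One satisfying assignment is p = 2, q = 2, r = 1, s = 3, t = 4.
For the less obvious constraints — constraint 1: q - p = 0; constraint 5: s - q = 1; constraint 6: t + q = 6 — and the others hold by inspection.

Satisfiable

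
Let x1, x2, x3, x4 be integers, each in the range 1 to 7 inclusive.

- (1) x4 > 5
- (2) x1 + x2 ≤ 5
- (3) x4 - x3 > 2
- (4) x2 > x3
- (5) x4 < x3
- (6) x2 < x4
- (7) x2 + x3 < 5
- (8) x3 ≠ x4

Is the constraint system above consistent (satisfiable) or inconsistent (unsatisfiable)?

Constraints 4, 5, and 6 give x3 < x2, x2 < x4, x4 < x3. Chaining: x3 < x2 < x4 < x3, which forces x3 < x3 — impossible.

Unsatisfiable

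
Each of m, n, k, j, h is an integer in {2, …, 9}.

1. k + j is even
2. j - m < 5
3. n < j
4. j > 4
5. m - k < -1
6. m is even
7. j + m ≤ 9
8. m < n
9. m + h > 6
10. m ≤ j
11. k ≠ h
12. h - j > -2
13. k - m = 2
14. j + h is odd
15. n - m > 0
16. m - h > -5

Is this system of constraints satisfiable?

Satisfiable

One satisfying assignment is m = 2, n = 4, k = 4, j = 6, h = 5.
For the less obvious constraints — constraint 2: j - m = 4; constraint 5: m - k = -2; constraint 7: j + m = 8 — and the others hold by inspection.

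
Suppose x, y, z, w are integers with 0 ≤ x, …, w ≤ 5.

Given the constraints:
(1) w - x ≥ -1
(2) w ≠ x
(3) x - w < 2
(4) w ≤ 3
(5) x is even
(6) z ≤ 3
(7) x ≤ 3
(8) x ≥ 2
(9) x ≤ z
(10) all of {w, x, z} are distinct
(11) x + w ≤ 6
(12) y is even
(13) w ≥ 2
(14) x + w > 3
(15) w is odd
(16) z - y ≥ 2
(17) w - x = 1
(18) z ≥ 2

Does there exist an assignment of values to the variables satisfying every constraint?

Constraints 4, 6, 7, 8, 13, and 18 confine each of w, x, z to the 2 values {2, 3}.
Constraint 10 requires all 3 of them to be distinct, but only 2 values are available — impossible by the pigeonhole principle.

Unsatisfiable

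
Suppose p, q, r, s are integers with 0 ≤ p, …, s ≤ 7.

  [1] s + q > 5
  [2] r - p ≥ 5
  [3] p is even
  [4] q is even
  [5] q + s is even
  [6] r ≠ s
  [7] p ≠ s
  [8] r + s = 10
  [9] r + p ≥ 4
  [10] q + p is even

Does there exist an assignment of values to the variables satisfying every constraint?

Setting (p, q, r, s) = (0, 4, 6, 4) satisfies everything: constraint 1: s + q = 8; constraint 2: r - p = 6; constraint 8: r + s = 10, and the others follow.

Satisfiable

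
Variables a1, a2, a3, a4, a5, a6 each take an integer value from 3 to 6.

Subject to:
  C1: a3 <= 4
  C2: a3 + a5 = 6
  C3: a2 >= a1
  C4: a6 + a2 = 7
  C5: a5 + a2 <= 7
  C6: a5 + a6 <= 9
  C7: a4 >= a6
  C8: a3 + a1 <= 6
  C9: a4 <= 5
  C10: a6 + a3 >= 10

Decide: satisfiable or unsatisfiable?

Unsatisfiable

From constraints 7 and 9: a6 ≤ a4 ≤ 5. From constraint 1: a3 ≤ 4. Hence a6 + a3 ≤ 9. But constraint 10 requires a6 + a3 ≥ 10, and 10 > 9. Contradiction.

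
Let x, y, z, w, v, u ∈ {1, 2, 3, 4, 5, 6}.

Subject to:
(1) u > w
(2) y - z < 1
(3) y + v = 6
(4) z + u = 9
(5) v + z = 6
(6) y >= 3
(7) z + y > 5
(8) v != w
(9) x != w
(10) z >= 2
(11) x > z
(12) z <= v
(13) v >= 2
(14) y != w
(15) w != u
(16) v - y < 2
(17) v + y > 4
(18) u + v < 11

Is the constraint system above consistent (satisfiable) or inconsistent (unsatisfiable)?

Satisfiable

Setting (x, y, z, w, v, u) = (4, 3, 3, 5, 3, 6) satisfies everything: constraint 2: y - z = 0; constraint 3: y + v = 6; constraint 4: z + u = 9, and the others follow.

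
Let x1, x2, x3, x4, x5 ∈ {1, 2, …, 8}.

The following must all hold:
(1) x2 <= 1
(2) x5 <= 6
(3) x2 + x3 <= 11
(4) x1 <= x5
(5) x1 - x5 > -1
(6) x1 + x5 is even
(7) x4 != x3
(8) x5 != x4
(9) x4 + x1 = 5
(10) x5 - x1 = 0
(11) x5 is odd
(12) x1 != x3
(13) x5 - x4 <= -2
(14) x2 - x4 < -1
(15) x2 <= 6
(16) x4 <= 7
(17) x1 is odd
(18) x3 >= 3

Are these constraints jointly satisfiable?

Satisfiable

Take x1 = 1, x2 = 1, x3 = 8, x4 = 4, x5 = 1. Then constraint 3: x2 + x3 = 9; constraint 5: x1 - x5 = 0; constraint 9: x4 + x1 = 5, and every other listed constraint is also met.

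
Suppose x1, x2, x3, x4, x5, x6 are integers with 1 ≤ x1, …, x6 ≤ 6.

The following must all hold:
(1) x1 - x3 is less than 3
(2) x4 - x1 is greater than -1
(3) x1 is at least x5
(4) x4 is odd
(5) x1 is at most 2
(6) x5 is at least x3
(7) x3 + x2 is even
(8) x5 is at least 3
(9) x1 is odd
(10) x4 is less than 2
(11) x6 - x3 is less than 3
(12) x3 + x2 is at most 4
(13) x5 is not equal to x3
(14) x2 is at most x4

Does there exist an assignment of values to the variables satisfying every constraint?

Unsatisfiable

From constraint 8: x5 ≥ 3. From constraints 3 and 5: x5 ≤ x1 and x1 ≤ 2, so x5 ≤ 2. But 2 < 3, so no value of x5 works.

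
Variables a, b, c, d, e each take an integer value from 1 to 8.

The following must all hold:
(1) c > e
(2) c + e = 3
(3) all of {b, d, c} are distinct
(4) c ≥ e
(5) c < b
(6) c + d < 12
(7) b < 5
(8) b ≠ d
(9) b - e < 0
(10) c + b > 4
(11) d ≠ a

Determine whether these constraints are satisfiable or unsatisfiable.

Unsatisfiable

Constraints 1, 5, and 9 give b < e, e < c, c < b. Chaining: b < e < c < b, which forces b < b — impossible.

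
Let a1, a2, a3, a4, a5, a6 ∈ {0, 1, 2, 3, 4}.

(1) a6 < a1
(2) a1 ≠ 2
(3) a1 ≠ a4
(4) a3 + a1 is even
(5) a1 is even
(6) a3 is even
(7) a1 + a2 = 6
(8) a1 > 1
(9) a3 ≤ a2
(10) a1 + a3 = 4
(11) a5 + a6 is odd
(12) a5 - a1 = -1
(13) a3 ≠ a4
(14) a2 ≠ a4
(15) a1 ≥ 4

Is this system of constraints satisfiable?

Take a1 = 4, a2 = 2, a3 = 0, a4 = 3, a5 = 3, a6 = 0. Then constraint 7: a1 + a2 = 6; constraint 10: a1 + a3 = 4; constraint 12: a5 - a1 = -1, and every other listed constraint is also met.

Satisfiable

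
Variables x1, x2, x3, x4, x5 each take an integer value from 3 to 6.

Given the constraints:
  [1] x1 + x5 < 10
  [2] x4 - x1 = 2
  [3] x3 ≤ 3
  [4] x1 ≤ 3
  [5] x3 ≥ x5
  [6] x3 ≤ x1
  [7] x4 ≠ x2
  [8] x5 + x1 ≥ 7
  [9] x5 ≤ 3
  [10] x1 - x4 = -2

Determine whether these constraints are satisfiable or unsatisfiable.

Unsatisfiable

From constraints 3 and 5: x5 ≤ x3 ≤ 3. From constraint 4: x1 ≤ 3. Hence x5 + x1 ≤ 6. But constraint 8 requires x5 + x1 ≥ 7, and 7 > 6. Contradiction.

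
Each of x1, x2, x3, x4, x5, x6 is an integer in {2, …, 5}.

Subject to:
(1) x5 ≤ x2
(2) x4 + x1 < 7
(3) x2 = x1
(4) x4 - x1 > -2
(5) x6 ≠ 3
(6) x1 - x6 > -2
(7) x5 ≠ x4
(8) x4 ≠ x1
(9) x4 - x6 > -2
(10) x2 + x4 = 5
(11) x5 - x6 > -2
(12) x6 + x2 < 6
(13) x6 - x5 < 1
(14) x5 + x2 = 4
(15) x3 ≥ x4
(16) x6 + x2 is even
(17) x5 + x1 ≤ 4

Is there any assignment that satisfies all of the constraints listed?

Satisfiable

Setting (x1, x2, x3, x4, x5, x6) = (2, 2, 3, 3, 2, 2) satisfies everything: constraint 2: x4 + x1 = 5; constraint 4: x4 - x1 = 1; constraint 6: x1 - x6 = 0, and the others follow.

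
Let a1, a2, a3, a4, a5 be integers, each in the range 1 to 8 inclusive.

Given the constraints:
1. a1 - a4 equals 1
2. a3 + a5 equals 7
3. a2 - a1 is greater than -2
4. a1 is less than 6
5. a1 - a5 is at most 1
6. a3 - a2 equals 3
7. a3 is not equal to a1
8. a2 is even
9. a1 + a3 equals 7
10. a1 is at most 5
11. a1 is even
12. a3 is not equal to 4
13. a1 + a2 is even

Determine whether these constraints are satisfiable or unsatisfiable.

Satisfiable

One satisfying assignment is a1 = 2, a2 = 2, a3 = 5, a4 = 1, a5 = 2.
For the less obvious constraints — constraint 1: a1 - a4 = 1; constraint 2: a3 + a5 = 7; constraint 3: a2 - a1 = 0 — and the others hold by inspection.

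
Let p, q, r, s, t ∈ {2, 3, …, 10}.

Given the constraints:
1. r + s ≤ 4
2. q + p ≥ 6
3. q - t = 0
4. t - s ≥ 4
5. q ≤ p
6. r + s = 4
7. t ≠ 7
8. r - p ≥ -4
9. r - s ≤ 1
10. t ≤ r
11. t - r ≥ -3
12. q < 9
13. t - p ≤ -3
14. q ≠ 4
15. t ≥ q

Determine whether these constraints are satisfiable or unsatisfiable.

Constraints 4, 8, 9, and 13 give t − s ≥ 4, s − r ≥ -1, r − p ≥ -4, p − t ≥ 3.
Adding all 4 inequalities: the left sides telescope to 0, and the right sides sum to 4 + (-1) + (-4) + 3 = 2. So 0 ≥ 2, which is false.

Unsatisfiable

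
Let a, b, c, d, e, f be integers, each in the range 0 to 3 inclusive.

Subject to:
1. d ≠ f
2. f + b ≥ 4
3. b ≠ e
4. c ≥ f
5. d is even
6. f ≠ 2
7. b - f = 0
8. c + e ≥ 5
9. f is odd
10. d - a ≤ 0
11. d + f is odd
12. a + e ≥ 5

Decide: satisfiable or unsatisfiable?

Satisfiable

One satisfying assignment is a = 3, b = 3, c = 3, d = 2, e = 2, f = 3.
For the less obvious constraints — constraint 2: f + b = 6; constraint 7: b - f = 0; constraint 8: c + e = 5 — and the others hold by inspection.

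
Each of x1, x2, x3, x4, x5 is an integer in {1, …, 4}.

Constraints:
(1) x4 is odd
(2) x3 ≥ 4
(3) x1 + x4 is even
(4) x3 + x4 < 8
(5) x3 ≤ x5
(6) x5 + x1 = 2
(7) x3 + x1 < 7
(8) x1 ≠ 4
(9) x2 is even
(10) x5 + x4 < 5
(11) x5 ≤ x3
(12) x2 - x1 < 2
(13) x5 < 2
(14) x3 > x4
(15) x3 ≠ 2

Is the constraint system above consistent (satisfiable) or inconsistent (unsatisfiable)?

From constraints 2 and 5: x5 ≥ x3 and x3 ≥ 4, so x5 ≥ 4. From constraint 13: x5 ≤ 1. But 1 < 4, so no value of x5 works.

Unsatisfiable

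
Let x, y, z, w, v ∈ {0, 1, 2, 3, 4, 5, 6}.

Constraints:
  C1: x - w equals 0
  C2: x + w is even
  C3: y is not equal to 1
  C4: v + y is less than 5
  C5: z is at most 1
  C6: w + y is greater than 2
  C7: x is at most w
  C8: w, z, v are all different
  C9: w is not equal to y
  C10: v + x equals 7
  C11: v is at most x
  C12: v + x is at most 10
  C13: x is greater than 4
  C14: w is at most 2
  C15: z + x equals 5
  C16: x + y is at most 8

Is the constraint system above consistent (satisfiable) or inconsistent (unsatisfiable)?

From constraint 13: x ≥ 5. From constraints 7 and 14: x ≤ w and w ≤ 2, so x ≤ 2. But 2 < 5, so no value of x works.

Unsatisfiable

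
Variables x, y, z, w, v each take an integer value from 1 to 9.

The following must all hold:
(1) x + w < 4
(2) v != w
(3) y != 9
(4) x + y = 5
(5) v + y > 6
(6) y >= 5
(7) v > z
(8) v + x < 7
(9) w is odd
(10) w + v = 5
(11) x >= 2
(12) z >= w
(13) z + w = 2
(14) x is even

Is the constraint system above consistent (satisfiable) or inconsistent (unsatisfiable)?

From constraint 11: x ≥ 2. From constraint 6: y ≥ 5. Hence x + y ≥ 7. But constraint 4 requires x + y = 5, and 5 < 7. Contradiction.

Unsatisfiable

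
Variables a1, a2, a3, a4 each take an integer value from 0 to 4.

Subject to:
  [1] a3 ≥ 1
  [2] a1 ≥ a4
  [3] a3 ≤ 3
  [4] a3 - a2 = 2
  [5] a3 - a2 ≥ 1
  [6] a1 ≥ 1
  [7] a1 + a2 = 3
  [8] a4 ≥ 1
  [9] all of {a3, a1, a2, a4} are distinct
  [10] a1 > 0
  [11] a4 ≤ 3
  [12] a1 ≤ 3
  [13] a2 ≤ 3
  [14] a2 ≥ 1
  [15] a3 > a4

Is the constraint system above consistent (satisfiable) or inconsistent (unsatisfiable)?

Unsatisfiable

Constraints 1, 3, 6, 8, 11, 12, 13, and 14 confine each of a3, a1, a2, a4 to the 3 values {1, …, 3}.
Constraint 9 requires all 4 of them to be distinct, but only 3 values are available — impossible by the pigeonhole principle.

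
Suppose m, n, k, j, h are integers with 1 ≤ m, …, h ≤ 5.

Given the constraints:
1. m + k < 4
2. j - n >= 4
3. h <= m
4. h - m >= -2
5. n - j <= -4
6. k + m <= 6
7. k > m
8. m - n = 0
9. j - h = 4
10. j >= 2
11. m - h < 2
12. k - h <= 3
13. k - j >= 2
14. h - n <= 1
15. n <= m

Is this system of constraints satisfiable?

Unsatisfiable

Constraints 2, 12, 13, and 14 give n − h ≥ -1, h − k ≥ -3, k − j ≥ 2, j − n ≥ 4.
Adding all 4 inequalities: the left sides telescope to 0, and the right sides sum to (-1) + (-3) + 2 + 4 = 2. So 0 ≥ 2, which is false.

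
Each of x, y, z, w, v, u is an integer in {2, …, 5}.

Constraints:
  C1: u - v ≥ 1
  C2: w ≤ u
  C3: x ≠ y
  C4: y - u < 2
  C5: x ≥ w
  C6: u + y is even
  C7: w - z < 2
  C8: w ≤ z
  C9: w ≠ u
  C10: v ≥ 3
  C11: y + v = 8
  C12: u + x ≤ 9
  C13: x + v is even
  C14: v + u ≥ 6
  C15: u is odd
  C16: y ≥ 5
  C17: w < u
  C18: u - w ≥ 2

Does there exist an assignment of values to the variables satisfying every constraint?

One satisfying assignment is x = 3, y = 5, z = 2, w = 2, v = 3, u = 5.
For the less obvious constraints — constraint 1: u - v = 2; constraint 4: y - u = 0; constraint 7: w - z = 0 — and the others hold by inspection.

Satisfiable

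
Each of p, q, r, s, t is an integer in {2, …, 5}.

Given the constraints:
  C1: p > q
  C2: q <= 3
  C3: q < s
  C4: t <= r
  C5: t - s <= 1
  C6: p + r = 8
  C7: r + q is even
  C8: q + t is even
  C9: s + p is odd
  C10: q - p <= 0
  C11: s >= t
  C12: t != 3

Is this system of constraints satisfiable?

Satisfiable

The assignment p = 4, q = 2, r = 4, s = 5, t = 4 works:
  constraint 5 holds since t - s = -1.
  constraint 6 holds since p + r = 8.
  constraint 10 holds since q - p = -2.
The rest check out directly.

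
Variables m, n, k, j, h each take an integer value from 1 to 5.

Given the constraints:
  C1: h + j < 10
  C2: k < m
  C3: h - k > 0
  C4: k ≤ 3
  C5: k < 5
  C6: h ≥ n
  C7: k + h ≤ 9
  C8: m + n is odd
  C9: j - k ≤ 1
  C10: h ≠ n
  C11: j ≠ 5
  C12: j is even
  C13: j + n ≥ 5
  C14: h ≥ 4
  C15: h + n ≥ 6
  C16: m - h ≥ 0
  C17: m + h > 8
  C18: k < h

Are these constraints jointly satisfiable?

One satisfying assignment is m = 5, n = 4, k = 3, j = 4, h = 5.
For the less obvious constraints — constraint 1: h + j = 9; constraint 3: h - k = 2 — and the others hold by inspection.

Satisfiable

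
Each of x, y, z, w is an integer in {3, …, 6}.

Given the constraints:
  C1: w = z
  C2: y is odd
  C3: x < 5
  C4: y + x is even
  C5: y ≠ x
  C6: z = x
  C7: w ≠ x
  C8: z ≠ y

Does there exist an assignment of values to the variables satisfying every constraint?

Unsatisfiable

From constraints 1 and 6, w = z = x, so w = x. But constraint 7 says w ≠ x. Contradiction.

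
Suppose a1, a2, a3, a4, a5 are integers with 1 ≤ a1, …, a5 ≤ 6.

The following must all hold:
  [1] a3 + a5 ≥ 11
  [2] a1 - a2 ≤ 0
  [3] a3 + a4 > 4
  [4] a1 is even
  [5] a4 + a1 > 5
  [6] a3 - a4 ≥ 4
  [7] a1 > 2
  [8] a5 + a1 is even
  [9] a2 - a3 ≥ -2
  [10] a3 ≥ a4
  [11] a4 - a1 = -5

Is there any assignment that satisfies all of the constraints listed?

The assignment a1 = 6, a2 = 6, a3 = 5, a4 = 1, a5 = 6 works:
  constraint 1 holds since a3 + a5 = 11.
  constraint 2 holds since a1 - a2 = 0.
The rest check out directly.

Satisfiable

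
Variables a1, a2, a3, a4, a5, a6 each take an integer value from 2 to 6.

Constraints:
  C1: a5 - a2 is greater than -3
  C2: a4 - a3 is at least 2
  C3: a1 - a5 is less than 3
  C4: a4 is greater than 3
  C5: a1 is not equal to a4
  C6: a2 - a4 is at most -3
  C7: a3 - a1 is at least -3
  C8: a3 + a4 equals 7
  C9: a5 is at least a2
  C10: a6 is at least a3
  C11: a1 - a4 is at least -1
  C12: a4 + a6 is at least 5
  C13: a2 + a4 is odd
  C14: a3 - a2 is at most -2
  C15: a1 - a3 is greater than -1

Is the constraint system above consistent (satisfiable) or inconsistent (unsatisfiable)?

Constraints 6, 7, 11, and 14 give a3 − a1 ≥ -3, a1 − a4 ≥ -1, a4 − a2 ≥ 3, a2 − a3 ≥ 2.
Adding all 4 inequalities: the left sides telescope to 0, and the right sides sum to (-3) + (-1) + 3 + 2 = 1. So 0 ≥ 1, which is false.

Unsatisfiable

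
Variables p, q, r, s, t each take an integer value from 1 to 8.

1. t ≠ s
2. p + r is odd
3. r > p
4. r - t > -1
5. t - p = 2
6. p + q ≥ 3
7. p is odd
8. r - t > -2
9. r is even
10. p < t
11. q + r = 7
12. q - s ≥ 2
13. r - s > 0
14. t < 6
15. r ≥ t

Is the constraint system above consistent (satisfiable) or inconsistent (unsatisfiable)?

One satisfying assignment is p = 1, q = 3, r = 4, s = 1, t = 3.
For the less obvious constraints — constraint 4: r - t = 1; constraint 5: t - p = 2; constraint 6: p + q = 4 — and the others hold by inspection.

Satisfiable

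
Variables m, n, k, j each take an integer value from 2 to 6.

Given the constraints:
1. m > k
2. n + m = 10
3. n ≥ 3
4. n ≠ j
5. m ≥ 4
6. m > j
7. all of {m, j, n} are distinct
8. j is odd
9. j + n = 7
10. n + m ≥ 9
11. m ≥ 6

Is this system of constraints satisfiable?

Take m = 6, n = 4, k = 3, j = 3. Then constraint 2: n + m = 10; constraint 9: j + n = 7, and every other listed constraint is also met.

Satisfiable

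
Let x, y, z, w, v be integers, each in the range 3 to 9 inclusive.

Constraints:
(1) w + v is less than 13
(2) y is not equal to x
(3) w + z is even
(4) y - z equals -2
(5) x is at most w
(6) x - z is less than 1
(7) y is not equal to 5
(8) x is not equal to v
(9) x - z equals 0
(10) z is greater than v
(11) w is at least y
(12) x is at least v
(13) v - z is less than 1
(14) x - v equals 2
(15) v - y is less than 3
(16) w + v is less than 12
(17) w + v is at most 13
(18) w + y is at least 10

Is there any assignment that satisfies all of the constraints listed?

Satisfiable

Setting (x, y, z, w, v) = (5, 3, 5, 7, 3) satisfies everything: constraint 1: w + v = 10; constraint 4: y - z = -2, and the others follow.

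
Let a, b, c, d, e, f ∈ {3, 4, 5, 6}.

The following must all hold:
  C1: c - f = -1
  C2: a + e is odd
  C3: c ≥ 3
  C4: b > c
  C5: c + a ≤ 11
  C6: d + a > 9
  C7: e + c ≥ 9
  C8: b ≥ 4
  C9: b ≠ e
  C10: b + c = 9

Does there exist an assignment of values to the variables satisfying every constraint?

Satisfiable

One satisfying assignment is a = 5, b = 5, c = 4, d = 5, e = 6, f = 5.
For the less obvious constraints — constraint 1: c - f = -1; constraint 5: c + a = 9 — and the others hold by inspection.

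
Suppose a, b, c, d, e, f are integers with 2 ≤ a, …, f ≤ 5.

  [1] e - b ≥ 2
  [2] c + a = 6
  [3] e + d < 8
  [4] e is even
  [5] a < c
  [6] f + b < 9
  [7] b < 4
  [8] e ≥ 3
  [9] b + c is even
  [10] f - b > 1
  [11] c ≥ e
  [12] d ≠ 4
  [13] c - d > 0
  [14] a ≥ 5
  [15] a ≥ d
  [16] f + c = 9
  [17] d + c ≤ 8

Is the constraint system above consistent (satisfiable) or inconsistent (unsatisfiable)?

Unsatisfiable

From constraints 8 and 11: c ≥ e ≥ 3. From constraint 14: a ≥ 5. Hence c + a ≥ 8. But constraint 2 requires c + a = 6, and 6 < 8. Contradiction.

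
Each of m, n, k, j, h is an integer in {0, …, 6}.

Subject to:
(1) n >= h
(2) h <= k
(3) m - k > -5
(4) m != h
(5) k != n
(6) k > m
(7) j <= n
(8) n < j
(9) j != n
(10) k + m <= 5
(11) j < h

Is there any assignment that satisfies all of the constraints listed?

Unsatisfiable

Constraints 1, 8, and 11 give h ≤ n, n < j, j < h. Chaining: h ≤ n < j < h, which forces h < h — impossible.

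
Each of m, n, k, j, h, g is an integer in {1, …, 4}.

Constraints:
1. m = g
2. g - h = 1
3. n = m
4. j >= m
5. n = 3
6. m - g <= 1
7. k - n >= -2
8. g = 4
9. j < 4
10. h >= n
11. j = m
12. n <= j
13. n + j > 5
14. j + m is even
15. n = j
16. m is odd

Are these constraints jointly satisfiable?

Unsatisfiable

Constraint 5 fixes n = 3 and constraint 8 fixes g = 4. Constraints 1, 11, and 15 give n = j = m = g, so n = g. But 3 ≠ 4 — contradiction.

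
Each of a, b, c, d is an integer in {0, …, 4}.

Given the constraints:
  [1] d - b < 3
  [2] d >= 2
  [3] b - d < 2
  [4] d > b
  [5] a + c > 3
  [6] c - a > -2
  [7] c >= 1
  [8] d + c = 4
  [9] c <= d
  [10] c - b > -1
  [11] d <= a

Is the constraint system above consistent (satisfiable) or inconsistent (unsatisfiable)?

Setting (a, b, c, d) = (2, 1, 2, 2) satisfies everything: constraint 1: d - b = 1; constraint 3: b - d = -1, and the others follow.

Satisfiable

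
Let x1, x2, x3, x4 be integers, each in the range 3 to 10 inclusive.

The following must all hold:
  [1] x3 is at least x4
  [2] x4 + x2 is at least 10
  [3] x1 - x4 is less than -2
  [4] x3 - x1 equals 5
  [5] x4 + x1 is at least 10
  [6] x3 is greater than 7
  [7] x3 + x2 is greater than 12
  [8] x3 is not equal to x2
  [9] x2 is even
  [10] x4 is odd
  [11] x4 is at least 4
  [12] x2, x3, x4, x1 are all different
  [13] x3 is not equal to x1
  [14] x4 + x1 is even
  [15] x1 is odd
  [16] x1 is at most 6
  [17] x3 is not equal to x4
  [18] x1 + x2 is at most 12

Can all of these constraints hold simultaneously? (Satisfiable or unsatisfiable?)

Take x1 = 3, x2 = 6, x3 = 8, x4 = 7. Then constraint 2: x4 + x2 = 13; constraint 3: x1 - x4 = -4; constraint 4: x3 - x1 = 5, and every other listed constraint is also met.

Satisfiable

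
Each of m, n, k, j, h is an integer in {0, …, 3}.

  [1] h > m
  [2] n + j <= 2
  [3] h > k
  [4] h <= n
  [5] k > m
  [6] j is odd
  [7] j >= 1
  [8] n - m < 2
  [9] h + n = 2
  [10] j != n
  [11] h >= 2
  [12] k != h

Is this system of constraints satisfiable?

Unsatisfiable

From constraints 4 and 11: n ≥ h ≥ 2. From constraint 7: j ≥ 1. Hence n + j ≥ 3. But constraint 2 requires n + j ≤ 2, and 2 < 3. Contradiction.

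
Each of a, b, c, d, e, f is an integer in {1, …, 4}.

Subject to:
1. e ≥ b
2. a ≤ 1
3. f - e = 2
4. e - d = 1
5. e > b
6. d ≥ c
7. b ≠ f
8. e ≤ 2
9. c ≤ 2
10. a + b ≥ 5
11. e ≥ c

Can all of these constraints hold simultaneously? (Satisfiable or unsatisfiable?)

Unsatisfiable

From constraint 2: a ≤ 1. From constraints 1 and 8: b ≤ e ≤ 2. Hence a + b ≤ 3. But constraint 10 requires a + b ≥ 5, and 5 > 3. Contradiction.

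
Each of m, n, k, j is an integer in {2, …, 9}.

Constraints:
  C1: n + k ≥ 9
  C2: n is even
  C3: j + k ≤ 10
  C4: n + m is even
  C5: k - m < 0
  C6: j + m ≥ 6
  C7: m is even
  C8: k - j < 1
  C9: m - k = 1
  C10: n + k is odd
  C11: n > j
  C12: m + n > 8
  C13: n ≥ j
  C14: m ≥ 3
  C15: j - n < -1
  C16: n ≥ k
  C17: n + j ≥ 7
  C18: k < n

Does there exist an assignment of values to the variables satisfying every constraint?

Satisfiable

Take m = 4, n = 6, k = 3, j = 4. Then constraint 1: n + k = 9; constraint 3: j + k = 7, and every other listed constraint is also met.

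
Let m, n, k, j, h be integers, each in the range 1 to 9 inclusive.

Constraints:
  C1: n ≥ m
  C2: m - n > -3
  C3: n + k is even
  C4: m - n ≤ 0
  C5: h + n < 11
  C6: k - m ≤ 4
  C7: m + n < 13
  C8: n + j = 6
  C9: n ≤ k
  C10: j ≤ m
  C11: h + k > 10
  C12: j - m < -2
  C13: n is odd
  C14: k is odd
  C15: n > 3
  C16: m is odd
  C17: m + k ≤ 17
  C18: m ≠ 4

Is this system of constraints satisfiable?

One satisfying assignment is m = 5, n = 5, k = 9, j = 1, h = 3.
For the less obvious constraints — constraint 2: m - n = 0; constraint 4: m - n = 0 — and the others hold by inspection.

Satisfiable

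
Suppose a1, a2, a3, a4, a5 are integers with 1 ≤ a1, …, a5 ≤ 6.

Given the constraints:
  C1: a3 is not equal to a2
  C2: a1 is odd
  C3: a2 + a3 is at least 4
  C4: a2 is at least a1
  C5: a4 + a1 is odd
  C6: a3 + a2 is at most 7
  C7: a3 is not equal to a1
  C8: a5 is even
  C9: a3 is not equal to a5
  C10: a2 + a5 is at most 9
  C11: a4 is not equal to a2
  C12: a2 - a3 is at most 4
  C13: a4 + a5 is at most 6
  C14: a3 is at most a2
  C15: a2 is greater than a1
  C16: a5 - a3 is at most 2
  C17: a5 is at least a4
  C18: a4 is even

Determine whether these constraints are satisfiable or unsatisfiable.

Satisfiable

One satisfying assignment is a1 = 3, a2 = 4, a3 = 1, a4 = 2, a5 = 2.
For the less obvious constraints — constraint 3: a2 + a3 = 5; constraint 6: a3 + a2 = 5; constraint 10: a2 + a5 = 6 — and the others hold by inspection.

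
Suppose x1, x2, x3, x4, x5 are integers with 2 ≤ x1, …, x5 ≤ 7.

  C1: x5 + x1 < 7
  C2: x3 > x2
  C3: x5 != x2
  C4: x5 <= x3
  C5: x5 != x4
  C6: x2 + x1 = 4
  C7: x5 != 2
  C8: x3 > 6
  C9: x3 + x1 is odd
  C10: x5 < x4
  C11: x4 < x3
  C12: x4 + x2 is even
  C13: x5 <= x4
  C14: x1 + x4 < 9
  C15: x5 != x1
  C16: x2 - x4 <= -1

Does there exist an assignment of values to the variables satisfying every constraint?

The assignment x1 = 2, x2 = 2, x3 = 7, x4 = 6, x5 = 4 works:
  constraint 1 holds since x5 + x1 = 6.
  constraint 6 holds since x2 + x1 = 4.
The rest check out directly.

Satisfiable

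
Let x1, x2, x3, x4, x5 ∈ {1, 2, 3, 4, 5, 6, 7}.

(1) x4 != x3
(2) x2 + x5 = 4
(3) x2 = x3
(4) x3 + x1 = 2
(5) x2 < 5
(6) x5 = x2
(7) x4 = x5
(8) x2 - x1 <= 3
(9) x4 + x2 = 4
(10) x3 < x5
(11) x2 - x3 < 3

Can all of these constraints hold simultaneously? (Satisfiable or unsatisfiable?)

Unsatisfiable

From constraints 3, 6, and 7, x4 = x5 = x2 = x3, so x4 = x3. But constraint 1 says x4 ≠ x3. Contradiction.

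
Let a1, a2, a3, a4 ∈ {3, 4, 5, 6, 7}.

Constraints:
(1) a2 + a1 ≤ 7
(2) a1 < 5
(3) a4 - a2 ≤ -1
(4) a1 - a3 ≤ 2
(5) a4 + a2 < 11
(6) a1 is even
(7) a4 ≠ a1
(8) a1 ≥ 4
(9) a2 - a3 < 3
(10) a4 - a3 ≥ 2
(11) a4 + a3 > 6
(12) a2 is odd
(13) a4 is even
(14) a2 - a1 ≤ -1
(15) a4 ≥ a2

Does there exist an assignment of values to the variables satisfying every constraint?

Constraints 3, 4, 10, and 14 give a2 − a4 ≥ 1, a4 − a3 ≥ 2, a3 − a1 ≥ -2, a1 − a2 ≥ 1.
Adding all 4 inequalities: the left sides telescope to 0, and the right sides sum to 1 + 2 + (-2) + 1 = 2. So 0 ≥ 2, which is false.

Unsatisfiable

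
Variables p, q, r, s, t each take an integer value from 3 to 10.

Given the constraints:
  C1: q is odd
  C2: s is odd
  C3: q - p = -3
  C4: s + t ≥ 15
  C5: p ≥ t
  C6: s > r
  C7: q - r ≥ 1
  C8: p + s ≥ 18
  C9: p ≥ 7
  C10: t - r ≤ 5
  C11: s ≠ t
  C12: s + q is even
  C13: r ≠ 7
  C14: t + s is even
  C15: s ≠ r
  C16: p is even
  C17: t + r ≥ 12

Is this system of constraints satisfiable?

Satisfiable

Try p = 10, q = 7, r = 5, s = 9, t = 7.
Check constraint 3: q - p = -3; constraint 4: s + t = 16; constraint 7: q - r = 2. The remaining constraints are straightforward to verify.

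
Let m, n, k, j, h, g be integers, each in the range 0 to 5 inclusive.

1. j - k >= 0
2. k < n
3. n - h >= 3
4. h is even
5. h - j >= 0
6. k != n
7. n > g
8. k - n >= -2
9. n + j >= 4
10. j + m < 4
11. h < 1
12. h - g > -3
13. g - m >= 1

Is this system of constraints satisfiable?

Constraints 1, 3, 5, and 8 give k − n ≥ -2, n − h ≥ 3, h − j ≥ 0, j − k ≥ 0.
Adding all 4 inequalities: the left sides telescope to 0, and the right sides sum to (-2) + 3 + 0 + 0 = 1. So 0 ≥ 1, which is false.

Unsatisfiable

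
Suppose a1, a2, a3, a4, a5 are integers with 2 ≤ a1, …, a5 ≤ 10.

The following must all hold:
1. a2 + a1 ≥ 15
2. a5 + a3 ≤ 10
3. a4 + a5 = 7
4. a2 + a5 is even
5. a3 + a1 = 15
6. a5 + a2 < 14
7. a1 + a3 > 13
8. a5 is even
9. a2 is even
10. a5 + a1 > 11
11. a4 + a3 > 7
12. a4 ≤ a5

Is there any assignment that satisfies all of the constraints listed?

Satisfiable

Setting (a1, a2, a3, a4, a5) = (9, 8, 6, 3, 4) satisfies everything: constraint 1: a2 + a1 = 17; constraint 2: a5 + a3 = 10; constraint 3: a4 + a5 = 7, and the others follow.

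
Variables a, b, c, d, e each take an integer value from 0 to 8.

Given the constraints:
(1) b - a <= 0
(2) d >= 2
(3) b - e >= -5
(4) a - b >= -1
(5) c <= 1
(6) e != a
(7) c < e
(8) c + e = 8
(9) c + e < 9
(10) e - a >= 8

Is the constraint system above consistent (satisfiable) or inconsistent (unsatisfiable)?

Unsatisfiable

Constraints 3, 4, and 10 give a − b ≥ -1, b − e ≥ -5, e − a ≥ 8.
Adding all 3 inequalities: the left sides telescope to 0, and the right sides sum to (-1) + (-5) + 8 = 2. So 0 ≥ 2, which is false.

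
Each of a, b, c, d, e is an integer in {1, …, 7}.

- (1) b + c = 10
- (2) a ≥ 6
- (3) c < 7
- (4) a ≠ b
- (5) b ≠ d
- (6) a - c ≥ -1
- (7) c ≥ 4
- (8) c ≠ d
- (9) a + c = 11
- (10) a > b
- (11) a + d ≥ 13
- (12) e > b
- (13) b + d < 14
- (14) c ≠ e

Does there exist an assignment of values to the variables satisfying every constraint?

Setting (a, b, c, d, e) = (6, 5, 5, 7, 6) satisfies everything: constraint 1: b + c = 10; constraint 6: a - c = 1; constraint 9: a + c = 11, and the others follow.

Satisfiable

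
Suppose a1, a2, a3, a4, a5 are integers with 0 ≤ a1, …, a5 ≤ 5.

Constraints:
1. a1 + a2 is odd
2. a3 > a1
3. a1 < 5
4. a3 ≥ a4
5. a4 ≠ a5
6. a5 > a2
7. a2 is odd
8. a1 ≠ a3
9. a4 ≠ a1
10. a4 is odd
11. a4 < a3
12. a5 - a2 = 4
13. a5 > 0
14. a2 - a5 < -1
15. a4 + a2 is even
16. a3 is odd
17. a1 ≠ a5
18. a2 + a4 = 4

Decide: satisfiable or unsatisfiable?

Satisfiable

Try a1 = 0, a2 = 1, a3 = 5, a4 = 3, a5 = 5.
Check constraint 12: a5 - a2 = 4; constraint 14: a2 - a5 = -4; constraint 18: a2 + a4 = 4. The remaining constraints are straightforward to verify.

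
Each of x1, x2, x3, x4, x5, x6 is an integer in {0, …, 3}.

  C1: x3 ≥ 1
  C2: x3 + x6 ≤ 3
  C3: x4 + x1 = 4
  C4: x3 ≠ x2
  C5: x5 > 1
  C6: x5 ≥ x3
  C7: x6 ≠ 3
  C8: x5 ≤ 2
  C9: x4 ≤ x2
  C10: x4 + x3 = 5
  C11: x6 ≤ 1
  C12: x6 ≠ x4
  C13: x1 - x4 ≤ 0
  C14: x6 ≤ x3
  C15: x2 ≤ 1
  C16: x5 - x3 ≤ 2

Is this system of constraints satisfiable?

From constraints 9 and 15: x4 ≤ x2 ≤ 1. From constraints 6 and 8: x3 ≤ x5 ≤ 2. Hence x4 + x3 ≤ 3. But constraint 10 requires x4 + x3 = 5, and 5 > 3. Contradiction.

Unsatisfiable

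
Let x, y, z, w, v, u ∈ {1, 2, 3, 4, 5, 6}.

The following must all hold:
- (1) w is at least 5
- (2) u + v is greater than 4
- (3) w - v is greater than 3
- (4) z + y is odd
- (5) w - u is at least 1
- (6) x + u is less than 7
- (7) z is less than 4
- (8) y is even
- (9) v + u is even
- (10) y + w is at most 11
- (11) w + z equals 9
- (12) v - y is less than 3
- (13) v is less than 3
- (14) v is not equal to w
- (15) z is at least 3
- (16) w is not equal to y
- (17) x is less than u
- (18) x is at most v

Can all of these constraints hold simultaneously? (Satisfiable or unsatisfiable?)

One satisfying assignment is x = 1, y = 2, z = 3, w = 6, v = 2, u = 4.
For the less obvious constraints — constraint 2: u + v = 6; constraint 3: w - v = 4; constraint 5: w - u = 2 — and the others hold by inspection.

Satisfiable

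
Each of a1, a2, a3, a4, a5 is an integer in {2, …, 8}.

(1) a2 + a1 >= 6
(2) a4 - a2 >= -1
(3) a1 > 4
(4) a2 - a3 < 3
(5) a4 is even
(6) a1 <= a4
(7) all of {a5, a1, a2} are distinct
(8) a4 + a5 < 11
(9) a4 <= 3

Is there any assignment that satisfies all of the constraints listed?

From constraint 3: a1 ≥ 5. From constraints 6 and 9: a1 ≤ a4 and a4 ≤ 3, so a1 ≤ 3. But 3 < 5, so no value of a1 works.

Unsatisfiable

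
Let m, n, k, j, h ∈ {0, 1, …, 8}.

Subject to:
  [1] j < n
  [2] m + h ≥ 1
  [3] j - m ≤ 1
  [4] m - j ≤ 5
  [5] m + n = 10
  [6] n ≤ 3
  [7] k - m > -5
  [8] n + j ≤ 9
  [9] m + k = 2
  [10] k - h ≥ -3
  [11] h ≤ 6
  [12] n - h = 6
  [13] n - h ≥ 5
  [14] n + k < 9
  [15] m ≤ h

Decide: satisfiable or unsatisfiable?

Unsatisfiable

From constraints 11 and 15: m ≤ h ≤ 6. From constraint 6: n ≤ 3. Hence m + n ≤ 9. But constraint 5 requires m + n = 10, and 10 > 9. Contradiction.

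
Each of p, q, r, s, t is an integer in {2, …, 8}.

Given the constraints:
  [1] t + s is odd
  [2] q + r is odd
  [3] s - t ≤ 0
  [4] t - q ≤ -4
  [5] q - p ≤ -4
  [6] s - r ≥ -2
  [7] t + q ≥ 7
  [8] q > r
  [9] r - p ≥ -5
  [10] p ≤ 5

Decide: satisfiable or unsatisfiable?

Constraints 3, 4, 5, 6, and 9 give q − t ≥ 4, t − s ≥ 0, s − r ≥ -2, r − p ≥ -5, p − q ≥ 4.
Adding all 5 inequalities: the left sides telescope to 0, and the right sides sum to 4 + 0 + (-2) + (-5) + 4 = 1. So 0 ≥ 1, which is false.

Unsatisfiable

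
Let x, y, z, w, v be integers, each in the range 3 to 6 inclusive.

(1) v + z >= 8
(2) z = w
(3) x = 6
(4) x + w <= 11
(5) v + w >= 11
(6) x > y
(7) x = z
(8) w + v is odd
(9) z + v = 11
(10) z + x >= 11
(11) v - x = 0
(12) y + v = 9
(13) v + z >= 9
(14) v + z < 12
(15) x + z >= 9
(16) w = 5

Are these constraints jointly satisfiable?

Unsatisfiable

Constraint 3 fixes x = 6 and constraint 16 fixes w = 5. Constraints 2 and 7 give x = z = w, so x = w. But 6 ≠ 5 — contradiction.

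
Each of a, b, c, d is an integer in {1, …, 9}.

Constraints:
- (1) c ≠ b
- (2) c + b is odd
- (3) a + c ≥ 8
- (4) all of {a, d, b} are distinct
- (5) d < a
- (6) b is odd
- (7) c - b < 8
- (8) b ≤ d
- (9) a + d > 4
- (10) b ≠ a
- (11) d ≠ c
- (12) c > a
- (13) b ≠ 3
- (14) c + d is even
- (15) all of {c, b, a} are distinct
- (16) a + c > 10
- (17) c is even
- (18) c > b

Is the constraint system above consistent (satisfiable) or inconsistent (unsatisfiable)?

The assignment a = 3, b = 1, c = 8, d = 2 works:
  constraint 3 holds since a + c = 11.
  constraint 7 holds since c - b = 7.
  constraint 9 holds since a + d = 5.
The rest check out directly.

Satisfiable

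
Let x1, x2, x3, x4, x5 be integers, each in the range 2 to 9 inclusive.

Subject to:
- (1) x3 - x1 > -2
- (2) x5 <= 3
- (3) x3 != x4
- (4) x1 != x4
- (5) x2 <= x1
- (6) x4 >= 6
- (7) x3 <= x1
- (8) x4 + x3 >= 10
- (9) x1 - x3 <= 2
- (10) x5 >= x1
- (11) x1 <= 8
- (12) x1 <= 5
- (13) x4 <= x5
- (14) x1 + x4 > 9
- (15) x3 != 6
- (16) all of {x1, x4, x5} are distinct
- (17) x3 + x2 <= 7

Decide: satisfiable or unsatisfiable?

Unsatisfiable

From constraints 2 and 13: x4 ≤ x5 ≤ 3. From constraints 7 and 12: x3 ≤ x1 ≤ 5. Hence x4 + x3 ≤ 8. But constraint 8 requires x4 + x3 ≥ 10, and 10 > 8. Contradiction.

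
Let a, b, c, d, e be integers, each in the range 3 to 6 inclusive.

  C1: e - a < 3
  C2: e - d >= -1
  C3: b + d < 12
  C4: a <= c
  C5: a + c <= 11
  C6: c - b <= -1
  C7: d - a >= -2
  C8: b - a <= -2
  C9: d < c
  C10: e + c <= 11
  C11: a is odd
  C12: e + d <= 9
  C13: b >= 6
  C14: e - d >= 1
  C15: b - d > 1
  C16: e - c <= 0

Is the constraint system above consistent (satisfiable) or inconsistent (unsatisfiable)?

Constraints 6, 7, 8, 14, and 16 give b − c ≥ 1, c − e ≥ 0, e − d ≥ 1, d − a ≥ -2, a − b ≥ 2.
Adding all 5 inequalities: the left sides telescope to 0, and the right sides sum to 1 + 0 + 1 + (-2) + 2 = 2. So 0 ≥ 2, which is false.

Unsatisfiable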